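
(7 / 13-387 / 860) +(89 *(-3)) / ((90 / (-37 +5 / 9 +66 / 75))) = 18532153 / 175500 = 105.60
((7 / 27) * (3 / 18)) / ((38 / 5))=35 / 6156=0.01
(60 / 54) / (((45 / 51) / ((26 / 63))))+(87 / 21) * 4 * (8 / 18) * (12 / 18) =9236 / 1701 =5.43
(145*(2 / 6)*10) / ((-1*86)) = -5.62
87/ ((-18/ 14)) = -203/ 3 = -67.67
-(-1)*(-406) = -406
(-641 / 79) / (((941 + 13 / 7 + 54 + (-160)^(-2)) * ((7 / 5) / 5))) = -410240000 / 14112307753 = -0.03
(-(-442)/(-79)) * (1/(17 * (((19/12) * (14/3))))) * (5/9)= -260/10507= -0.02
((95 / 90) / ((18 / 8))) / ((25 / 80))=1.50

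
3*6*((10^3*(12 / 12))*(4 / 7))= 72000 / 7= 10285.71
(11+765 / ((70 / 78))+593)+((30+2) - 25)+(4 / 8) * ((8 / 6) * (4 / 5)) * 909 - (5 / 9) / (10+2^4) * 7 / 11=175514687 / 90090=1948.21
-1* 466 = -466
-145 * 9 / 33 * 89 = -38715 / 11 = -3519.55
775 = 775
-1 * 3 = -3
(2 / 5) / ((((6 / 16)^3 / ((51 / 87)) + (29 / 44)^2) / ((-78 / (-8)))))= 20537088 / 2761235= 7.44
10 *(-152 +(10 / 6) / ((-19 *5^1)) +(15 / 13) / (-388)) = -218535575 / 143754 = -1520.21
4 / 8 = 1 / 2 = 0.50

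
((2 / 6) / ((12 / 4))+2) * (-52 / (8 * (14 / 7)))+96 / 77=-15563 / 2772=-5.61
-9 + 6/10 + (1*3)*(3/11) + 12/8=-669/110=-6.08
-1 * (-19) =19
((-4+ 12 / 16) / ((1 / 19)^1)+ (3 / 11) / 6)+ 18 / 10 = -13179 / 220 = -59.90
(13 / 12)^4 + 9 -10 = 7825 / 20736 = 0.38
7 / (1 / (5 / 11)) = 35 / 11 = 3.18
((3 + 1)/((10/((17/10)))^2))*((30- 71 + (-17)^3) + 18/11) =-3935891/6875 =-572.49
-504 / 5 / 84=-6 / 5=-1.20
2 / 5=0.40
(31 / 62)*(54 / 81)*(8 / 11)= 8 / 33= 0.24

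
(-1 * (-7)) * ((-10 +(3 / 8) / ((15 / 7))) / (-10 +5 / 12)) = 8253 / 1150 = 7.18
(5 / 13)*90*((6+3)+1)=4500 / 13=346.15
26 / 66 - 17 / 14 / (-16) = 3473 / 7392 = 0.47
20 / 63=0.32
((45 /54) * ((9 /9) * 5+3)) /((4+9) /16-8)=-64 /69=-0.93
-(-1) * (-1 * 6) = -6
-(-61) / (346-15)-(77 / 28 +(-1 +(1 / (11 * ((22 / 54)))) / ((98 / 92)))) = -13935225 / 7849996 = -1.78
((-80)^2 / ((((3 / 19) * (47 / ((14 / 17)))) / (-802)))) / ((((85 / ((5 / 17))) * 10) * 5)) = -27306496 / 692733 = -39.42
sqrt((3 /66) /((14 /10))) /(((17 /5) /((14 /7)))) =5 * sqrt(770) /1309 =0.11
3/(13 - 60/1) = -3/47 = -0.06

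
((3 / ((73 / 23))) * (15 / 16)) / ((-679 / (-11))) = 0.01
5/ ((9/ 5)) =2.78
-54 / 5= -10.80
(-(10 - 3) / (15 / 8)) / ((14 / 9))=-12 / 5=-2.40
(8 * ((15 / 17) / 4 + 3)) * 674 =295212 / 17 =17365.41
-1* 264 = -264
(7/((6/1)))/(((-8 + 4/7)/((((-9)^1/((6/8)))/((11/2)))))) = 49/143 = 0.34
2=2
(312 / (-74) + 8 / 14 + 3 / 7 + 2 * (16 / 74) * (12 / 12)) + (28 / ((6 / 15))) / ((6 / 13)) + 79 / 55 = 917699 / 6105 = 150.32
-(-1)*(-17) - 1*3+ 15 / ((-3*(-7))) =-135 / 7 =-19.29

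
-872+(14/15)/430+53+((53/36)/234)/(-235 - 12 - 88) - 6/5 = -820.20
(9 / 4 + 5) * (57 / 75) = 551 / 100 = 5.51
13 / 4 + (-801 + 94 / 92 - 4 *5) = -75139 / 92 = -816.73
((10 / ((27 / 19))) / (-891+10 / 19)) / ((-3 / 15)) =18050 / 456813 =0.04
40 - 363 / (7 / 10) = -3350 / 7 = -478.57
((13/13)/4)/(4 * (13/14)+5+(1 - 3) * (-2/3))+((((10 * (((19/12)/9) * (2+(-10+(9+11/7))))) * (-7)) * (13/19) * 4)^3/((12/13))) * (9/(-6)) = 24105484567/22788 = 1057814.84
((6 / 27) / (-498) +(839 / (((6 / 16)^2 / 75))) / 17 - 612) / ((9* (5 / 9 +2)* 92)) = 979457419 / 80613252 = 12.15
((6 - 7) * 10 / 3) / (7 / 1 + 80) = -10 / 261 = -0.04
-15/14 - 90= -1275/14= -91.07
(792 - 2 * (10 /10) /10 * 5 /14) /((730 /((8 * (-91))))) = -288262 /365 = -789.76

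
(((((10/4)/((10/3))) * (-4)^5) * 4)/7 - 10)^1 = -3142/7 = -448.86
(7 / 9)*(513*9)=3591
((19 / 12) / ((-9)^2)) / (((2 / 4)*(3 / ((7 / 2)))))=133 / 2916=0.05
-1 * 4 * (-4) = 16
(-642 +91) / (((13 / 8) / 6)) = -26448 / 13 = -2034.46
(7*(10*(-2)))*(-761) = 106540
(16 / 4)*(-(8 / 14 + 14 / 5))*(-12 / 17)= 9.52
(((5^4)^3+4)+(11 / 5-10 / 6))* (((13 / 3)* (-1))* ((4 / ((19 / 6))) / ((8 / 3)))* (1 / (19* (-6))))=47607422759 / 10830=4395883.91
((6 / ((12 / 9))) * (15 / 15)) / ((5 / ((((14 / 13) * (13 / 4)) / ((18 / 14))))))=49 / 20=2.45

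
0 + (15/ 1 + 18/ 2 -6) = 18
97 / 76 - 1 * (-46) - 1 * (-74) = 9217 / 76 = 121.28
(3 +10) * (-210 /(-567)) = 130 /27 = 4.81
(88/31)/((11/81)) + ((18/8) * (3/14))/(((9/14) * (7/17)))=19725/868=22.72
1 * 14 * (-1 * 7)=-98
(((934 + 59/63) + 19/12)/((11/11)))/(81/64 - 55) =-3776048/216657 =-17.43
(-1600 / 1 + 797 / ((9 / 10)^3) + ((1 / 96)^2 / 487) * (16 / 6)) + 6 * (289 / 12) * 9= 36071630299 / 45442944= 793.78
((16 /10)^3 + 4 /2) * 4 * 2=6096 /125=48.77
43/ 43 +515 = 516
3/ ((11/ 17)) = 51/ 11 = 4.64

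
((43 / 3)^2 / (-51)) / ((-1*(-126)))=-1849 / 57834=-0.03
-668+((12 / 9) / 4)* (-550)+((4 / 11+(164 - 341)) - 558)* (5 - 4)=-1585.97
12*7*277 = 23268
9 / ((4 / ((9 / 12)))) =27 / 16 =1.69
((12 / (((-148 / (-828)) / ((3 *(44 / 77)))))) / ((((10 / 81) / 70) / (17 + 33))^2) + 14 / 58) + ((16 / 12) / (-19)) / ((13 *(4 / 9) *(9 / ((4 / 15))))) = 1103185103696274493 / 11926395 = 92499460540.78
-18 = -18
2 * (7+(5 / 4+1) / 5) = 149 / 10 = 14.90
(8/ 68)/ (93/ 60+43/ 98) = 1960/ 33133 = 0.06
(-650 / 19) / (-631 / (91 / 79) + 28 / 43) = 2543450 / 40678221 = 0.06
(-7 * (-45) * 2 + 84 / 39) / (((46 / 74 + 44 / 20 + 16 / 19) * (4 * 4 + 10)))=14443135 / 2176382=6.64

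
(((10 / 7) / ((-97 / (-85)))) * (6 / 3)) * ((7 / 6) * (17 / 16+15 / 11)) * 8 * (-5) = -907375 / 3201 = -283.47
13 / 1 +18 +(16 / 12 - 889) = -2570 / 3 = -856.67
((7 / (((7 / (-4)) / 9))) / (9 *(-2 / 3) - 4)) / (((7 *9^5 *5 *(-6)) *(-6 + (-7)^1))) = 1 / 44778825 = 0.00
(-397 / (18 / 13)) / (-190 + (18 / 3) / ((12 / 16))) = 397 / 252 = 1.58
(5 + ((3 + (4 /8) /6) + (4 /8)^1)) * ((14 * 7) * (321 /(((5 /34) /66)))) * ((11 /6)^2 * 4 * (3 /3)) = 24438472366 /15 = 1629231491.07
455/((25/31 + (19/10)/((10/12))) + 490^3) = 352625/91177977392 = 0.00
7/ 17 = 0.41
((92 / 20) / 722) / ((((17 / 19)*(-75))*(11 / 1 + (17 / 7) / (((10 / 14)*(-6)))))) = -23 / 2527475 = -0.00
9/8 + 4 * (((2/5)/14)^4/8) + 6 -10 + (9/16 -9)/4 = -478699343/96040000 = -4.98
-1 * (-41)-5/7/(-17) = 4884/119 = 41.04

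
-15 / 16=-0.94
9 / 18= 1 / 2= 0.50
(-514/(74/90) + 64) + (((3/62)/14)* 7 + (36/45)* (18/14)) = -89938027/160580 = -560.08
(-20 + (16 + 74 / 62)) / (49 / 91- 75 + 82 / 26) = 377 / 9579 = 0.04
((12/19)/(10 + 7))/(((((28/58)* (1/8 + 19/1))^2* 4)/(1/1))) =13456/123498081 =0.00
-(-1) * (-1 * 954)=-954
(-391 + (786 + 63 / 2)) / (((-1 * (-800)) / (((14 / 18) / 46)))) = 5971 / 662400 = 0.01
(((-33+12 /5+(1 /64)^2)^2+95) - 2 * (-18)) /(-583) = -40697905899 /22229811200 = -1.83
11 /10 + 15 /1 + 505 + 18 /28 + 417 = 32856 /35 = 938.74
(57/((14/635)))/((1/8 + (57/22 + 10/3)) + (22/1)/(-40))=23888700/50813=470.13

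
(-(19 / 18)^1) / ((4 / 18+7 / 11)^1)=-209 / 170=-1.23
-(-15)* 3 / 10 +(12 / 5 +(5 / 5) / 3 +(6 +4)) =17.23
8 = 8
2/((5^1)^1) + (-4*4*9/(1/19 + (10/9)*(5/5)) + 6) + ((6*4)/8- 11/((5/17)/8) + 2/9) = -3701249/8955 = -413.32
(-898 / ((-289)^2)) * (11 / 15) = -9878 / 1252815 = -0.01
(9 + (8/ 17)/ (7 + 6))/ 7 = 1997/ 1547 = 1.29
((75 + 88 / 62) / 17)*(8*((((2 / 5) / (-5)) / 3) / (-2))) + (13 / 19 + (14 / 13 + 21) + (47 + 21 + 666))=7392694144 / 9762675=757.24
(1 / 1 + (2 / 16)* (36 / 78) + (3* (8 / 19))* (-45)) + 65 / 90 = -489613 / 8892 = -55.06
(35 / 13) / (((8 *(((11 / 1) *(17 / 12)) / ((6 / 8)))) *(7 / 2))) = 45 / 9724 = 0.00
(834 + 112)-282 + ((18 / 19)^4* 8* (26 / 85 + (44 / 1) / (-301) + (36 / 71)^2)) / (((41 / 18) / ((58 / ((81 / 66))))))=719.73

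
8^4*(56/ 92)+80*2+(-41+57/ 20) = 1202931/ 460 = 2615.07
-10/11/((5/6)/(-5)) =60/11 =5.45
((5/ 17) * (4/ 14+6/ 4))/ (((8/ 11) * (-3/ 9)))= -4125/ 1904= -2.17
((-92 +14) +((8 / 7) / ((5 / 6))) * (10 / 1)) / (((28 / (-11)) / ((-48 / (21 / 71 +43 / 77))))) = -4639140 / 3269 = -1419.13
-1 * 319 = -319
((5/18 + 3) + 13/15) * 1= 373/90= 4.14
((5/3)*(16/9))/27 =80/729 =0.11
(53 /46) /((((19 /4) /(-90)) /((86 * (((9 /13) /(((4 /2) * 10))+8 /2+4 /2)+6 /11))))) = -771993018 /62491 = -12353.67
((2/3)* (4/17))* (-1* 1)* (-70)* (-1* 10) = -5600/51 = -109.80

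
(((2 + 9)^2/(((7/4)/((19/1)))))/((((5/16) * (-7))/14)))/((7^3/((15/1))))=-882816/2401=-367.69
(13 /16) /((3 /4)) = 13 /12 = 1.08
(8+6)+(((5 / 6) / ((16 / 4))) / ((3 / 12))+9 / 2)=58 / 3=19.33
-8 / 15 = -0.53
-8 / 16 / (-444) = 1 / 888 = 0.00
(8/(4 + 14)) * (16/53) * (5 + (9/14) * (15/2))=4400/3339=1.32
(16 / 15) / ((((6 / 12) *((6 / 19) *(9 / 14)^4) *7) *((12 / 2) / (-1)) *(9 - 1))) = -104272 / 885735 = -0.12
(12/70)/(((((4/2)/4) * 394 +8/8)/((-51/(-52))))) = 17/20020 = 0.00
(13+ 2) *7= 105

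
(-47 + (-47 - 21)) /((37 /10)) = -1150 /37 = -31.08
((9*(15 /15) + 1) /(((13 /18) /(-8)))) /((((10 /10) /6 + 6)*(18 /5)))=-4.99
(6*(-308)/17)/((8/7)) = -1617/17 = -95.12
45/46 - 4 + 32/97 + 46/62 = -1.95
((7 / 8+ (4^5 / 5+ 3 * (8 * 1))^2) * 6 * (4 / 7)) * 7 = 31410189 / 25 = 1256407.56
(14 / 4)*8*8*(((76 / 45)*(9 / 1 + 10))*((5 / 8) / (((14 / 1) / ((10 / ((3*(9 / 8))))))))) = 231040 / 243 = 950.78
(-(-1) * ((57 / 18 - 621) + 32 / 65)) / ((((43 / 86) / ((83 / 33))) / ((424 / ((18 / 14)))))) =-59310520472 / 57915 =-1024096.01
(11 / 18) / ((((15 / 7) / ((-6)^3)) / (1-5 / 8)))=-231 / 10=-23.10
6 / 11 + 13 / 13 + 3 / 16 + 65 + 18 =14913 / 176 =84.73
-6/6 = -1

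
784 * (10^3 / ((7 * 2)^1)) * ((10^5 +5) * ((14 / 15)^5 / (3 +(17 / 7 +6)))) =702791831168 / 2025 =347057694.40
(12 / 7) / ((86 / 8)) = 48 / 301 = 0.16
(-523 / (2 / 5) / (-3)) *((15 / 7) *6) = 39225 / 7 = 5603.57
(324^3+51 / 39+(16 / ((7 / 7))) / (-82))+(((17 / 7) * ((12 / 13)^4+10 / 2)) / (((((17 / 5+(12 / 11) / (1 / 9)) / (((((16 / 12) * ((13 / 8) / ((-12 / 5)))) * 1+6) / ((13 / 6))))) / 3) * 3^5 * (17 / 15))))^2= 10666237919311832492573388556745 / 313600121244105776145936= 34012225.11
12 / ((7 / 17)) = 204 / 7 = 29.14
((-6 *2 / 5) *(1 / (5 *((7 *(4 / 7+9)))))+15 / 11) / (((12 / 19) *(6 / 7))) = 369341 / 147400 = 2.51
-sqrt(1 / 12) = -sqrt(3) / 6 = -0.29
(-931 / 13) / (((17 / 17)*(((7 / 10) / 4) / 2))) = -10640 / 13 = -818.46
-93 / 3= -31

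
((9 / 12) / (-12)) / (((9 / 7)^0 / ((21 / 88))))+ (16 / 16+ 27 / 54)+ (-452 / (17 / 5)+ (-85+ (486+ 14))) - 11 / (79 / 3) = 283.13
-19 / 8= -2.38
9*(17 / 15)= 51 / 5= 10.20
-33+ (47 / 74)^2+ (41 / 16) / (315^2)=-70846196971 / 2173424400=-32.60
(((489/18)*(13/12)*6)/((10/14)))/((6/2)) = 14833/180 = 82.41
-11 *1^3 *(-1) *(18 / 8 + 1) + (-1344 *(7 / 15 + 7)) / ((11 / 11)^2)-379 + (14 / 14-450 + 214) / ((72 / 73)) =-3822017 / 360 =-10616.71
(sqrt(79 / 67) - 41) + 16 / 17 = -681 / 17 + sqrt(5293) / 67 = -38.97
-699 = -699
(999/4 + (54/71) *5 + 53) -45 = 74281/284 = 261.55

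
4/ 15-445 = -6671/ 15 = -444.73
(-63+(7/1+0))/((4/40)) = -560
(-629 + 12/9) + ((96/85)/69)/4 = -3681241/5865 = -627.66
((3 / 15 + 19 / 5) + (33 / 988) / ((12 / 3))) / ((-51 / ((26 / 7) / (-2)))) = 2263 / 15504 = 0.15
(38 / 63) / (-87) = -38 / 5481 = -0.01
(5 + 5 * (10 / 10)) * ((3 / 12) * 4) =10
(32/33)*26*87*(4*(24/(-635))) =-2316288/6985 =-331.61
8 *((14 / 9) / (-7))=-16 / 9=-1.78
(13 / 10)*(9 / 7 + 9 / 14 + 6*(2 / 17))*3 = 24453 / 2380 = 10.27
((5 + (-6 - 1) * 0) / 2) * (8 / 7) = 20 / 7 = 2.86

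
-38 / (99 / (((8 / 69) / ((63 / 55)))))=-1520 / 39123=-0.04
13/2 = 6.50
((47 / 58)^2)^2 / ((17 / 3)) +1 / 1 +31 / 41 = 14451591867 / 7887597712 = 1.83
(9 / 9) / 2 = 1 / 2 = 0.50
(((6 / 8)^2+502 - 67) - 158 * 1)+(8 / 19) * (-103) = 71195 / 304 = 234.19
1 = 1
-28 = -28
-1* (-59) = 59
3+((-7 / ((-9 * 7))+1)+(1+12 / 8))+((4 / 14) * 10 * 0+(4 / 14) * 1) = 869 / 126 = 6.90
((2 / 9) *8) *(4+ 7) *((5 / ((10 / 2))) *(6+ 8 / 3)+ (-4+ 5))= 5104 / 27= 189.04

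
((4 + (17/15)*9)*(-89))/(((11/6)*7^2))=-37914/2695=-14.07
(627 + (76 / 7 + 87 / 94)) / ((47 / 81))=34045839 / 30926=1100.88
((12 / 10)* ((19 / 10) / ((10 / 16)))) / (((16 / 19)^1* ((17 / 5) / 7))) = 7581 / 850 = 8.92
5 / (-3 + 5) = 5 / 2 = 2.50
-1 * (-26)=26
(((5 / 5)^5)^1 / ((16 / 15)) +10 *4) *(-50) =-16375 / 8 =-2046.88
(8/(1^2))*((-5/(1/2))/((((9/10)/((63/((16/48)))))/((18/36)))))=-8400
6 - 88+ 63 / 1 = -19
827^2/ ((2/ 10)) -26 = 3419619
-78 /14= -39 /7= -5.57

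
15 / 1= 15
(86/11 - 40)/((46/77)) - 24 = -1791/23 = -77.87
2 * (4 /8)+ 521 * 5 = 2606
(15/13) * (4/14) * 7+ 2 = 56/13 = 4.31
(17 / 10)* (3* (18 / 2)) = 459 / 10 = 45.90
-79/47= -1.68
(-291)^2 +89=84770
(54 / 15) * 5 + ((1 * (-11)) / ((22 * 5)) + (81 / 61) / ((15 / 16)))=11783 / 610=19.32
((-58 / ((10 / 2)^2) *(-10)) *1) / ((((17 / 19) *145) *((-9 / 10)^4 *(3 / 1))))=0.09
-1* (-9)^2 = -81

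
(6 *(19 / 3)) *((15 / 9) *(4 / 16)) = 95 / 6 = 15.83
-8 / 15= -0.53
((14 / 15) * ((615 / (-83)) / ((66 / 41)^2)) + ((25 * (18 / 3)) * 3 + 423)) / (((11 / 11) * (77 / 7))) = 157333255 / 1988514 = 79.12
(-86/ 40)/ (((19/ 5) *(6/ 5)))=-215/ 456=-0.47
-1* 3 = -3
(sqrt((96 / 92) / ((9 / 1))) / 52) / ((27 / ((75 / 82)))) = 25 * sqrt(138) / 1323972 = 0.00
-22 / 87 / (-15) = 22 / 1305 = 0.02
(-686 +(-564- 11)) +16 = -1245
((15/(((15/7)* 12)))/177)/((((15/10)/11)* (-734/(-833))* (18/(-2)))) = -64141/21046716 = -0.00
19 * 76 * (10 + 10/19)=15200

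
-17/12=-1.42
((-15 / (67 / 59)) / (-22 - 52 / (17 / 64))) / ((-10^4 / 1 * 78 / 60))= -1003 / 214962800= -0.00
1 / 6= 0.17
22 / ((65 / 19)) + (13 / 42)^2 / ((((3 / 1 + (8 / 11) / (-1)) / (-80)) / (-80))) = 7917778 / 28665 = 276.22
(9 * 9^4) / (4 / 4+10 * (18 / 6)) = 59049 / 31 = 1904.81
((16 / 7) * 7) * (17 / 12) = 68 / 3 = 22.67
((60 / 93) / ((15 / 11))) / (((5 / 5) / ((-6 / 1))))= -88 / 31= -2.84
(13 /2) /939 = 13 /1878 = 0.01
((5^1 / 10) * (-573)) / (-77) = 573 / 154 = 3.72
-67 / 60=-1.12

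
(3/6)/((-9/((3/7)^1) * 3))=-0.01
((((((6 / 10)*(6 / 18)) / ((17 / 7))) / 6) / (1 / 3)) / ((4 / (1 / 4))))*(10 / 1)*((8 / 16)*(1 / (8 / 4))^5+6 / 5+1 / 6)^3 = 16357269481 / 240648192000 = 0.07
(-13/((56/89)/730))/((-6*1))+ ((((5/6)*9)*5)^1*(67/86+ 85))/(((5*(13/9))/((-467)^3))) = -4260037871594675/93912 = -45362018395.89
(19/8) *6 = 57/4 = 14.25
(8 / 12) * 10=20 / 3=6.67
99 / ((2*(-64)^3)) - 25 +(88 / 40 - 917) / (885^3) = -25.00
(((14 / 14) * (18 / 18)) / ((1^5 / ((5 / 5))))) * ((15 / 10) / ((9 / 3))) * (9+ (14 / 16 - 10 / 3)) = 157 / 48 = 3.27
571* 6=3426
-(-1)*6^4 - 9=1287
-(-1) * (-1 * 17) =-17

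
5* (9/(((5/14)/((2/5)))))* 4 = 201.60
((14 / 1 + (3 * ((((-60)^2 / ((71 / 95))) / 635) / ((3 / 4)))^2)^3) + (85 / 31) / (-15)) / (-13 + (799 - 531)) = 288965467487878864025140833801233 / 2549326982841773216244043767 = 113349.71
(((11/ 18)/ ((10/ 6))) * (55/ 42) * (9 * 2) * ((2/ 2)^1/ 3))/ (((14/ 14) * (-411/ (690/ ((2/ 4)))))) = -27830/ 2877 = -9.67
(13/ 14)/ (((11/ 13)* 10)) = 169/ 1540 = 0.11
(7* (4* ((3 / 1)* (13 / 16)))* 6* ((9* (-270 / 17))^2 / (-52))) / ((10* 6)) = -6200145 / 2312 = -2681.72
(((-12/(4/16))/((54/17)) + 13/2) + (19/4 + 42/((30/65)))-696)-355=-34699/36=-963.86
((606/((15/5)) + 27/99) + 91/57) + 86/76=257071/1254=205.00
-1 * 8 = -8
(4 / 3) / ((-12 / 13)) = -13 / 9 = -1.44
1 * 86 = 86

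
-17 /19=-0.89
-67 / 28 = -2.39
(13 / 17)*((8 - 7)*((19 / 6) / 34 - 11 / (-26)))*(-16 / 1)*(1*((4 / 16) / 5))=-1369 / 4335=-0.32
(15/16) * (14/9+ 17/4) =1045/192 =5.44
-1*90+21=-69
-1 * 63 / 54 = -7 / 6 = -1.17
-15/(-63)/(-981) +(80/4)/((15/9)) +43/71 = 18437540/1462671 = 12.61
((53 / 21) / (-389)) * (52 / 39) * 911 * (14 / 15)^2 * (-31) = 167638576 / 787725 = 212.81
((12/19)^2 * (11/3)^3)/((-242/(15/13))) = -0.09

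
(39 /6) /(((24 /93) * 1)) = 403 /16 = 25.19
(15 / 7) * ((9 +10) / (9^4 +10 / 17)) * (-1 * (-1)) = 4845 / 780829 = 0.01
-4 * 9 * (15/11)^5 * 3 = -82012500/161051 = -509.23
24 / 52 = 6 / 13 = 0.46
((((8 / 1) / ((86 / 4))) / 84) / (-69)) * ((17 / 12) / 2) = -17 / 373842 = -0.00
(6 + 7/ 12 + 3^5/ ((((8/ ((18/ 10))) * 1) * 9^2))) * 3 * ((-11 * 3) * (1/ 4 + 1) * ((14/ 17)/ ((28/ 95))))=-2730585/ 1088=-2509.73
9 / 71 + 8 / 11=667 / 781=0.85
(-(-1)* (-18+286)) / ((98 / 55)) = 7370 / 49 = 150.41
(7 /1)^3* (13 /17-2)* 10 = -72030 /17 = -4237.06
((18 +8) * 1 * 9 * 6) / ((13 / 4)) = 432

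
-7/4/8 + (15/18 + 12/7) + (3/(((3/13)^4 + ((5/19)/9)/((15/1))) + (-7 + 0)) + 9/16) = 169604790403/68874917664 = 2.46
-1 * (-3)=3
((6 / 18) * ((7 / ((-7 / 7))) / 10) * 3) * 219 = -1533 / 10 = -153.30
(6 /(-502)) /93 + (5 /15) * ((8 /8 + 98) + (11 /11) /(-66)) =32.99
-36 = -36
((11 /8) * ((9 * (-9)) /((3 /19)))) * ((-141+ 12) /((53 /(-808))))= -1387219.75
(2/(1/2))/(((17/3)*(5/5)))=12/17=0.71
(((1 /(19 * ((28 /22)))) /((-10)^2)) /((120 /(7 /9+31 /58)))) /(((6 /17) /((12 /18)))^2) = 435523 /26992828800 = 0.00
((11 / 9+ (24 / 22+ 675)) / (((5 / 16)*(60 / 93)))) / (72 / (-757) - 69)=-6294224872 / 129454875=-48.62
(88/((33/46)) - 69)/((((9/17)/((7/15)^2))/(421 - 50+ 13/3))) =151011238/18225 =8285.94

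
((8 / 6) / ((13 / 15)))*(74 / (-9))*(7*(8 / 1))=-82880 / 117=-708.38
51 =51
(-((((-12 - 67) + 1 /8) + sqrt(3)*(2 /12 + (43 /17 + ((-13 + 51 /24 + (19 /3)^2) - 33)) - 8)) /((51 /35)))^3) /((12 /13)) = 29210924404827790625*sqrt(3) /486502165122048 + 203777882560968625 /1059917571072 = 296255.32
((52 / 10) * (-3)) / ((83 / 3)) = -234 / 415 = -0.56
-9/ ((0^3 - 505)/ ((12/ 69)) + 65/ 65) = 36/ 11611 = 0.00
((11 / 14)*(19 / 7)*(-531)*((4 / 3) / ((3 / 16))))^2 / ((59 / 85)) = 224317660160 / 2401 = 93426763.92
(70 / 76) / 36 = 35 / 1368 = 0.03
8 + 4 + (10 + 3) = 25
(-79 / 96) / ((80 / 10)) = -79 / 768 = -0.10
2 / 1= 2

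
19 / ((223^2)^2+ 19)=19 / 2472973460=0.00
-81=-81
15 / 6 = 5 / 2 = 2.50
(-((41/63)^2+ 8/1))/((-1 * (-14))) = -33433/55566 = -0.60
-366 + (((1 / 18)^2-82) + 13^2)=-90395 / 324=-279.00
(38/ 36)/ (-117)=-19/ 2106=-0.01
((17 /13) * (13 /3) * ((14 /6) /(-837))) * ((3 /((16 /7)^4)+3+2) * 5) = -199255385 /493682688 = -0.40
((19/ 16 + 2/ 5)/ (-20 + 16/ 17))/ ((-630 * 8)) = 0.00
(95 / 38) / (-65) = -1 / 26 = -0.04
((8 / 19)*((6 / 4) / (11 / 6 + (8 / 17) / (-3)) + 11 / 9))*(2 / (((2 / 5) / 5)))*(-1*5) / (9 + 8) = -6.55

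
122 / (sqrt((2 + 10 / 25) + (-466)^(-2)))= 56852 * sqrt(13029385) / 2605877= 78.75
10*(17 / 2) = 85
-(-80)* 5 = 400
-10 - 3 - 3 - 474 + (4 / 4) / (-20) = -9801 / 20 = -490.05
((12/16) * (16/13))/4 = 3/13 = 0.23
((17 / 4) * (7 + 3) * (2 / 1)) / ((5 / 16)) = 272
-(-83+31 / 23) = 81.65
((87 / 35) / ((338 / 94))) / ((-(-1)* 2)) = 0.35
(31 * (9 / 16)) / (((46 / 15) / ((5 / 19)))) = 20925 / 13984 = 1.50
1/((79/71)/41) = 2911/79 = 36.85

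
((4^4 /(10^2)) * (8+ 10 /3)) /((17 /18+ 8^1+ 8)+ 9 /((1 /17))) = 13056 /76475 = 0.17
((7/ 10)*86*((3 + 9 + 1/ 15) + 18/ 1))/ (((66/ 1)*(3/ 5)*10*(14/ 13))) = 22919/ 5400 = 4.24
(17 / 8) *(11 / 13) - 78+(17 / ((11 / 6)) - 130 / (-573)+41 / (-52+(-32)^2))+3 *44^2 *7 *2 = 4313840913079 / 53096472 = 81245.34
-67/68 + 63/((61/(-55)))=-239707/4148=-57.79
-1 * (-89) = 89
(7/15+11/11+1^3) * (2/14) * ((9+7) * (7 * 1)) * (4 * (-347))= -821696/15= -54779.73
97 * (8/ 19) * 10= 7760/ 19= 408.42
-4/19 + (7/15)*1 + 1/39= 348/1235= 0.28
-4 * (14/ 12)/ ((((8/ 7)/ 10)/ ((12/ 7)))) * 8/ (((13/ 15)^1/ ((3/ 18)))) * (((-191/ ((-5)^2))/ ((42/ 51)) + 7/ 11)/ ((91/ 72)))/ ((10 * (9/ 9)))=368496/ 5005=73.63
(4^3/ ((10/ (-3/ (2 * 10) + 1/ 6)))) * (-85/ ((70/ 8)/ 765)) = -27744/ 35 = -792.69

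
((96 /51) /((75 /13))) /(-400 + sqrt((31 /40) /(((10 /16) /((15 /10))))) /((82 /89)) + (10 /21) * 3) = -391605760 /478372381807- 148762432 * sqrt(186) /667329472620765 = -0.00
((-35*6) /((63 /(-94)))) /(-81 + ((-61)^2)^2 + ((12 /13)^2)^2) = 6711835 /296586579072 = 0.00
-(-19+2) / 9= 17 / 9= 1.89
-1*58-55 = -113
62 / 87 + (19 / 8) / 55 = 28933 / 38280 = 0.76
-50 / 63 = -0.79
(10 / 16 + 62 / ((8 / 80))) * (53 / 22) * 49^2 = 631811145 / 176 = 3589836.05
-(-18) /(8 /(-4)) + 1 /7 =-62 /7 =-8.86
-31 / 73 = -0.42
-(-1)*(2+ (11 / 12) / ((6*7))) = 1019 / 504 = 2.02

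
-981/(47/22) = -21582/47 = -459.19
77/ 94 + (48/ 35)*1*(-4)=-4.67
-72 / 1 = -72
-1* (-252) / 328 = 63 / 82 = 0.77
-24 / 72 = -1 / 3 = -0.33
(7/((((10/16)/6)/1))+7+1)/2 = 188/5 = 37.60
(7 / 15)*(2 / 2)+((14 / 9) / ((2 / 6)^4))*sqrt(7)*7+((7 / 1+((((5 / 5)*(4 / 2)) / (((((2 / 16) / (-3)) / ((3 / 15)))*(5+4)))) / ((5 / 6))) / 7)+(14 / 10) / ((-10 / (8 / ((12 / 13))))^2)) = 65641 / 7875+882*sqrt(7) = 2341.89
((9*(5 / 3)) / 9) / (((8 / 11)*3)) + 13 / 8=43 / 18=2.39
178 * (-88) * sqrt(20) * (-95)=2976160 * sqrt(5)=6654896.07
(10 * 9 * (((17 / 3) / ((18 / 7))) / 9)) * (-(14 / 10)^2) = -5831 / 135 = -43.19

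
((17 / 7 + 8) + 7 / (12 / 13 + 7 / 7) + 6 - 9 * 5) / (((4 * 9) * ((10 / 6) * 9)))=-4363 / 94500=-0.05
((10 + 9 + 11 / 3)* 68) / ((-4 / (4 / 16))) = -289 / 3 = -96.33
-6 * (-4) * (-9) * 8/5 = -345.60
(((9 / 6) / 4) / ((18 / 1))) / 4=1 / 192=0.01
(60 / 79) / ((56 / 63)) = 135 / 158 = 0.85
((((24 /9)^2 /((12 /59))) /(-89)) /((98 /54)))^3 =-841232384 /82938897881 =-0.01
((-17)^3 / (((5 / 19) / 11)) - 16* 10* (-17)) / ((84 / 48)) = -4052868 / 35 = -115796.23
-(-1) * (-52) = -52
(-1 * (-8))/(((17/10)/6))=480/17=28.24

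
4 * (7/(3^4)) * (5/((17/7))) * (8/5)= 1568/1377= 1.14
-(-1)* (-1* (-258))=258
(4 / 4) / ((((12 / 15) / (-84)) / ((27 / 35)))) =-81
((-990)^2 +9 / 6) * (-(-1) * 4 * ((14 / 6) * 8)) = 73180912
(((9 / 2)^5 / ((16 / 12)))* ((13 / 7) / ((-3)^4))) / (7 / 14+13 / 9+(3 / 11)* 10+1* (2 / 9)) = 938223 / 144704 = 6.48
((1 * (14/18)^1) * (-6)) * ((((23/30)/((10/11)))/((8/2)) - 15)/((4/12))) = 207.05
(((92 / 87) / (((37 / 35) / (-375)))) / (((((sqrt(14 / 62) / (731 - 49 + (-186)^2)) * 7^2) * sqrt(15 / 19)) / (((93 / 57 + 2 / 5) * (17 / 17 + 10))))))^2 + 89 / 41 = 188572833589415715523561831 / 922894964439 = 204327513807644.89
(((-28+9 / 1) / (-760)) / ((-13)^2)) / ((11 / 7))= 7 / 74360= 0.00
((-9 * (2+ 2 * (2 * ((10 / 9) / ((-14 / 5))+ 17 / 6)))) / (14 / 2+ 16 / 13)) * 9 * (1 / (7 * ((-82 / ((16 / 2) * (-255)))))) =-88311600 / 214963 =-410.82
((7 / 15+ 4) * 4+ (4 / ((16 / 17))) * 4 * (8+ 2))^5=177707167180353568 / 759375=234017668714.87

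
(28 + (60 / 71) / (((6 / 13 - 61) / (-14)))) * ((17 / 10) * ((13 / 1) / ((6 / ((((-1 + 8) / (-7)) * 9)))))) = -261135147 / 279385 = -934.68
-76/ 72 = -19/ 18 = -1.06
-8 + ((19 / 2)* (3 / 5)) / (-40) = -3257 / 400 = -8.14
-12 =-12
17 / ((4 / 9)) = 153 / 4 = 38.25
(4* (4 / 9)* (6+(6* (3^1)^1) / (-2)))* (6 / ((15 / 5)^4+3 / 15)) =-0.39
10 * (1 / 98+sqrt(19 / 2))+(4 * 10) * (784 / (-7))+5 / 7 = -219480 / 49+5 * sqrt(38) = -4448.36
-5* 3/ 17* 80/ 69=-400/ 391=-1.02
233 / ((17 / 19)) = 260.41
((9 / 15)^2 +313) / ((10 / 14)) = 54838 / 125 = 438.70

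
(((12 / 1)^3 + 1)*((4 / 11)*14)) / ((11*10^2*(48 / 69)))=11.50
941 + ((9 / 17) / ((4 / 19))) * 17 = 3935 / 4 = 983.75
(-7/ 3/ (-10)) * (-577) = -4039/ 30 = -134.63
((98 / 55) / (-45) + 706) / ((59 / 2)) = 3494504 / 146025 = 23.93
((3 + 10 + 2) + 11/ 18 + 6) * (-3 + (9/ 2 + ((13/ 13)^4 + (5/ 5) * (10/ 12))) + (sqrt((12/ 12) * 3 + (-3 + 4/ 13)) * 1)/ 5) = 389 * sqrt(13)/ 585 + 1945/ 27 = 74.43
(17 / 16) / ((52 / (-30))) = -0.61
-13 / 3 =-4.33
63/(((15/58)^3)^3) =51993611177514496/4271484375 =12172258.31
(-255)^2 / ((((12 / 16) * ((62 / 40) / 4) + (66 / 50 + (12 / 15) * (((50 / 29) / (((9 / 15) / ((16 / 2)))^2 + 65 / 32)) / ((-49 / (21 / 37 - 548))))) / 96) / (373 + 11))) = 20536809995197440000 / 315156075223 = 65163934.98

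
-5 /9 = -0.56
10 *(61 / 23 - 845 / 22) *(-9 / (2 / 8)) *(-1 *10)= -32567400 / 253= -128724.90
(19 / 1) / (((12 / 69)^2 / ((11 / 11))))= 10051 / 16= 628.19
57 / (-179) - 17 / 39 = -5266 / 6981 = -0.75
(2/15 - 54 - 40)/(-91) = 1.03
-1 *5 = -5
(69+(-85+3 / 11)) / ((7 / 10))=-1730 / 77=-22.47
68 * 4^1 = 272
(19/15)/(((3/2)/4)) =152/45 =3.38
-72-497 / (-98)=-66.93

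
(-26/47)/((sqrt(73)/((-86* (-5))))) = -27.84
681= 681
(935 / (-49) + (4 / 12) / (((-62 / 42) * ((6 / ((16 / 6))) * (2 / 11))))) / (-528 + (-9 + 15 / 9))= 24401 / 665322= 0.04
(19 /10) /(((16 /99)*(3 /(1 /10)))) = 627 /1600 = 0.39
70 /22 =35 /11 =3.18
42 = 42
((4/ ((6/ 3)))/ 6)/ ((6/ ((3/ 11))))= 1/ 66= 0.02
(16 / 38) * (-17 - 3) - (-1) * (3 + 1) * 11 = 676 / 19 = 35.58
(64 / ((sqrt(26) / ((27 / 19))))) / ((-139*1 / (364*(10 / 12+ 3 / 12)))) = -26208*sqrt(26) / 2641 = -50.60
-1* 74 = -74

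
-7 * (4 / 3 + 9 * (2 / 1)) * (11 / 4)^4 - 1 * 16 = -2978267 / 384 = -7755.90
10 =10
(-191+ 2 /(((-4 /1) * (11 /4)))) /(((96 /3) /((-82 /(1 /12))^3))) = 62614452816 /11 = 5692222983.27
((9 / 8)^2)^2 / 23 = 6561 / 94208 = 0.07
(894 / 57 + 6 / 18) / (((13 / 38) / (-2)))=-3652 / 39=-93.64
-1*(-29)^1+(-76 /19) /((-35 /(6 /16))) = 2033 /70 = 29.04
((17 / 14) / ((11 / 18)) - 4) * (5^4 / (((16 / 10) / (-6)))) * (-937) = -1361578125 / 308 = -4420708.20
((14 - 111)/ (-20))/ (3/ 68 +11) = 1649/ 3755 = 0.44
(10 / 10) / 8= 0.12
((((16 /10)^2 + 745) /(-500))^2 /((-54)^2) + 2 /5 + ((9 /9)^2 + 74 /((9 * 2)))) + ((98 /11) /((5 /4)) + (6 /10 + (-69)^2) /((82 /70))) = 837856219524703171 /205486875000000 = 4077.42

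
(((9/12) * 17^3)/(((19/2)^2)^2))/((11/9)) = 530604/1433531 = 0.37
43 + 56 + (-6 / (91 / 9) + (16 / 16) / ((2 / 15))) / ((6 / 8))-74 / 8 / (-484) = 19067159 / 176176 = 108.23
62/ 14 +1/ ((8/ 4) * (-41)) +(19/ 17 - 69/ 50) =506687/ 121975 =4.15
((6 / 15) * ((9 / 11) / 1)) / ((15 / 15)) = 18 / 55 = 0.33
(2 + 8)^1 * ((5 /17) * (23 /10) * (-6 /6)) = -115 /17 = -6.76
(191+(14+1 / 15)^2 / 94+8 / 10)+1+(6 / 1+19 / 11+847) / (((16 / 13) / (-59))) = -37948549921 / 930600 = -40778.58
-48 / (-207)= 16 / 69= 0.23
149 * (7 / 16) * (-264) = -34419 / 2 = -17209.50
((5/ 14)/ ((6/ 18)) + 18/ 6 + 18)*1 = 309/ 14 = 22.07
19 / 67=0.28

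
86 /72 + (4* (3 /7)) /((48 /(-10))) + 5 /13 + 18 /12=2.72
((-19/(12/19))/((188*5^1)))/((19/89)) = -1691/11280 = -0.15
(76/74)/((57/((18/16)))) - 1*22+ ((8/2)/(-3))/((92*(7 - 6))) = -21.99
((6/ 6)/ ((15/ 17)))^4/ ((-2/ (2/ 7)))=-83521/ 354375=-0.24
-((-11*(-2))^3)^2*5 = -566899520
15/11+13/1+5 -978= -10545/11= -958.64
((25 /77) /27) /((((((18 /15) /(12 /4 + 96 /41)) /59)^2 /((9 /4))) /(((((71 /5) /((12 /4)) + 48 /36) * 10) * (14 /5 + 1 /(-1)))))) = 30144154625 /147928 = 203775.85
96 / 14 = 48 / 7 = 6.86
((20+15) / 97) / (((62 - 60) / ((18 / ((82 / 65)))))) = 20475 / 7954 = 2.57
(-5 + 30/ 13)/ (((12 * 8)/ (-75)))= 2.10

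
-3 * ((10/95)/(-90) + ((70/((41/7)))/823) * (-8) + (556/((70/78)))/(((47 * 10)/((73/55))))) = -4260511859773/870075908625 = -4.90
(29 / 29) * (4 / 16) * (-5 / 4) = -5 / 16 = -0.31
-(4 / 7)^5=-1024 / 16807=-0.06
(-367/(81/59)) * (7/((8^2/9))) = -263.14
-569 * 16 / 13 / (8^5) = -569 / 26624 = -0.02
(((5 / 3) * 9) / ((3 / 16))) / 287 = 80 / 287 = 0.28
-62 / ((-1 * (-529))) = -62 / 529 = -0.12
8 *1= 8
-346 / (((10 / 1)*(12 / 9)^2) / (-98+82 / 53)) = 994923 / 530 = 1877.21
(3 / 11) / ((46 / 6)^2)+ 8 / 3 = 46633 / 17457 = 2.67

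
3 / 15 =1 / 5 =0.20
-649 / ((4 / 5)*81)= -3245 / 324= -10.02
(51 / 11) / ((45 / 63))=357 / 55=6.49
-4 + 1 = -3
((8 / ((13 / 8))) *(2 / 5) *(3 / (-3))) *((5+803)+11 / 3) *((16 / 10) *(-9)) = 1496064 / 65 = 23016.37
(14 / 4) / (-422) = -7 / 844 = -0.01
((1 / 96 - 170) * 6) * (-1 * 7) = 114233 / 16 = 7139.56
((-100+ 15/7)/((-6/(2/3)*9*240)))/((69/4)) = 137/469476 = 0.00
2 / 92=1 / 46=0.02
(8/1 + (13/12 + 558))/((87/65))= 442325/1044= 423.68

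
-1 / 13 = -0.08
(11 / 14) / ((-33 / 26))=-13 / 21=-0.62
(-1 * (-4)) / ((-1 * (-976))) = 1 / 244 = 0.00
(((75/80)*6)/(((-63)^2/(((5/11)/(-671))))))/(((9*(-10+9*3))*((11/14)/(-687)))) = 5725/1043466732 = 0.00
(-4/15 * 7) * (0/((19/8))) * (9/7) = 0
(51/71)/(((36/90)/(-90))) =-11475/71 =-161.62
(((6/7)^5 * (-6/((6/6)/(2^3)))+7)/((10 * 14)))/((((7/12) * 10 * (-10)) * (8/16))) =766797/205885750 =0.00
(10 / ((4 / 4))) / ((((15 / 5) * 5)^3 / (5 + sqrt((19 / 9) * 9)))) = 2 * sqrt(19) / 675 + 2 / 135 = 0.03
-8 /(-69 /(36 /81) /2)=64 /621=0.10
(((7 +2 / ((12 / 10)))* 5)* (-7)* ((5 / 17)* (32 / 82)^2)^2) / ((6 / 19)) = -14163968000 / 7349804361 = -1.93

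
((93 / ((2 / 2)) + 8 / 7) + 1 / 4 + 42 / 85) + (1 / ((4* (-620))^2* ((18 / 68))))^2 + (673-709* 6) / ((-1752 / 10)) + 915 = 6856088750660194766543 / 6654287678330880000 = 1030.33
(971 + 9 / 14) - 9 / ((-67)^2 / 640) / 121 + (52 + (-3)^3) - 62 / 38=143760636577 / 144482954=995.00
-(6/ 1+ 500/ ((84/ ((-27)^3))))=820083/ 7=117154.71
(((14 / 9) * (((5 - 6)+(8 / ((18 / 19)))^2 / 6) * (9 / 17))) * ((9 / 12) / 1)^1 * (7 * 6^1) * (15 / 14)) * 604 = 27957650 / 153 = 182729.74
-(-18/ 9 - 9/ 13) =35/ 13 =2.69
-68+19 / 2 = -117 / 2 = -58.50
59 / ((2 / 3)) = 88.50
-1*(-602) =602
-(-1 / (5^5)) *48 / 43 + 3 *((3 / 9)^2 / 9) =135671 / 3628125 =0.04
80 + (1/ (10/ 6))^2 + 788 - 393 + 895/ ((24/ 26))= 433483/ 300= 1444.94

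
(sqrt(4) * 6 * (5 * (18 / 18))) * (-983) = -58980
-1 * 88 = -88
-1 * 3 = -3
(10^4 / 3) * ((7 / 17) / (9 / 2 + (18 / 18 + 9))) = 140000 / 1479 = 94.66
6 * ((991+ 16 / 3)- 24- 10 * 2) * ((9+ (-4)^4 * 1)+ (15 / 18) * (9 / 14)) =21241795 / 14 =1517271.07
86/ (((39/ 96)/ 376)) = 1034752/ 13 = 79596.31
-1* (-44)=44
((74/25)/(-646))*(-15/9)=0.01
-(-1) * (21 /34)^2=441 /1156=0.38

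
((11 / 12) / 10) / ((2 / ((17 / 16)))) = 187 / 3840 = 0.05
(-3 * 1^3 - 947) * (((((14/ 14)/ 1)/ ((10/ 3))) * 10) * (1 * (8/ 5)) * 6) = -27360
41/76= 0.54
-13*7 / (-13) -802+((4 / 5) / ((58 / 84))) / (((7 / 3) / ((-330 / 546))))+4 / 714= -107037893 / 134589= -795.29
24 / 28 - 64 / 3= -430 / 21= -20.48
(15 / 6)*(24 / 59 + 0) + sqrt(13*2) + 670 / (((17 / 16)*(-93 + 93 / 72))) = -0.76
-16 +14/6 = -41/3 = -13.67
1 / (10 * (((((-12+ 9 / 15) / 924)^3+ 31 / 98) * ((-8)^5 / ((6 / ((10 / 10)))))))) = -0.00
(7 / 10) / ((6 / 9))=21 / 20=1.05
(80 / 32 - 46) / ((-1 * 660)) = 29 / 440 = 0.07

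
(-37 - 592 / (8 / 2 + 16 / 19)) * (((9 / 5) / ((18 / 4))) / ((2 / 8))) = -29304 / 115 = -254.82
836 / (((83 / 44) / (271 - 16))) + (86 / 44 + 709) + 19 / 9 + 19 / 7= 13082911013 / 115038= 113726.86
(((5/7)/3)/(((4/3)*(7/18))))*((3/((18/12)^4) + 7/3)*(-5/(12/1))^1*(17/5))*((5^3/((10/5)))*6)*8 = -839375/147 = -5710.03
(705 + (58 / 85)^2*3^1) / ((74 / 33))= 168422661 / 534650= 315.01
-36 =-36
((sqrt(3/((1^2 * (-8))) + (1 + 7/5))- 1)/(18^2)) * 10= -5/162 + sqrt(10)/72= 0.01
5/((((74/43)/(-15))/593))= -1912425/74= -25843.58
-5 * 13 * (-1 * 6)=390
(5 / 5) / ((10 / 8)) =4 / 5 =0.80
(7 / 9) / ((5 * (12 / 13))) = 0.17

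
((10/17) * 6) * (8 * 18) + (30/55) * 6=95652/187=511.51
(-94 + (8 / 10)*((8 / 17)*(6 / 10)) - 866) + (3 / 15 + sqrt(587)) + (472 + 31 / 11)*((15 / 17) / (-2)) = -642979 / 550 + sqrt(587) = -1144.82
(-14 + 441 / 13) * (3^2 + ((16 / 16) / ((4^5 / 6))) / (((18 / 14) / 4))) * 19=17041423 / 4992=3413.75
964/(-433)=-964/433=-2.23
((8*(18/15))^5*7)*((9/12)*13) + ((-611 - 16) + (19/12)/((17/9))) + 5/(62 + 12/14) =26013067806361/4675000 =5564292.58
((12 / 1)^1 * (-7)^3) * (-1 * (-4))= -16464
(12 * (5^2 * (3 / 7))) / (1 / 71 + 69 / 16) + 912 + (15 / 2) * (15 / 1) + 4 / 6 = 43551911 / 41286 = 1054.88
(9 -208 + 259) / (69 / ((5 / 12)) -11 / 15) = 900 / 2473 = 0.36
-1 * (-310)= 310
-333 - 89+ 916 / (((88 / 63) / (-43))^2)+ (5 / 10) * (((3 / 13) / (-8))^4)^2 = 2873551858060419394182425 / 3311937101980762112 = 867634.79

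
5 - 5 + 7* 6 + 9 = 51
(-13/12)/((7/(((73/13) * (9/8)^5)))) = -1436859/917504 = -1.57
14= 14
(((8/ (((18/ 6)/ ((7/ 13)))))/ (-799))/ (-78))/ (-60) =-7/ 18229185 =-0.00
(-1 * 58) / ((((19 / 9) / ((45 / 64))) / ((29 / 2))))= -340605 / 1216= -280.10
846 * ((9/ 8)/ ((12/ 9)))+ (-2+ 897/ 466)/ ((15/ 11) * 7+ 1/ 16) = 4499858983/ 6304048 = 713.80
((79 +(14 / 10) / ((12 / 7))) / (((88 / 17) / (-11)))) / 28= -81413 / 13440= -6.06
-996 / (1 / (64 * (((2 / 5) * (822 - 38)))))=-99950592 / 5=-19990118.40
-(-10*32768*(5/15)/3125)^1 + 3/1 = 71161/1875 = 37.95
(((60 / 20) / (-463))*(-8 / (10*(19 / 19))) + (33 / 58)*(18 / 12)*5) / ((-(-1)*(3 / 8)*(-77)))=-764878 / 5169395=-0.15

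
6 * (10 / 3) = 20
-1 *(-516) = 516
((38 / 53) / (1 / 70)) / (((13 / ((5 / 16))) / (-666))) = -1107225 / 1378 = -803.50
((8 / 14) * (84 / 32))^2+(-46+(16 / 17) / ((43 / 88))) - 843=-2587225 / 2924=-884.82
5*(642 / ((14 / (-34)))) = -54570 / 7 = -7795.71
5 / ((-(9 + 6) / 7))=-7 / 3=-2.33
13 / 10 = 1.30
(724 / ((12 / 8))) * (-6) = -2896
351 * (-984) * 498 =-172001232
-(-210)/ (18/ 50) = 1750/ 3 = 583.33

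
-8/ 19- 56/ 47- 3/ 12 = -6653/ 3572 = -1.86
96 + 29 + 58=183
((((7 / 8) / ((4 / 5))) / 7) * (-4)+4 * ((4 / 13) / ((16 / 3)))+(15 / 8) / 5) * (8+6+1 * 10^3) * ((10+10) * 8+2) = -3159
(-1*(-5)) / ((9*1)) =5 / 9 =0.56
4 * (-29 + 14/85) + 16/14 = -67948/595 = -114.20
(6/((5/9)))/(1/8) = 432/5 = 86.40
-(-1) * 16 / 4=4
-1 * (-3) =3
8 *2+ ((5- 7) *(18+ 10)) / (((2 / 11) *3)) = -260 / 3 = -86.67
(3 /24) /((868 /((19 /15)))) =19 /104160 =0.00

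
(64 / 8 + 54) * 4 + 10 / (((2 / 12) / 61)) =3908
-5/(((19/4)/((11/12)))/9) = -8.68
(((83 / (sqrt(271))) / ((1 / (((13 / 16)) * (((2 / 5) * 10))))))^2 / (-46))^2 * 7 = 9488199742567 / 39782695936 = 238.50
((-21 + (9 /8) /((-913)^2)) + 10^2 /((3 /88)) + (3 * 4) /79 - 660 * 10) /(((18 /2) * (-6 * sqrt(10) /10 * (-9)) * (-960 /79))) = 5827921001299 * sqrt(10) /9333838863360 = 1.97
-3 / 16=-0.19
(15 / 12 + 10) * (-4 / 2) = -22.50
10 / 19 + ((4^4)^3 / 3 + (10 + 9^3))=318809257 / 57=5593144.86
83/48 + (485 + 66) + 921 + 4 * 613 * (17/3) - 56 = 734995/48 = 15312.40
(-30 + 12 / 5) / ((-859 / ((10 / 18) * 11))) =506 / 2577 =0.20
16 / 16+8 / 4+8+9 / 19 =218 / 19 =11.47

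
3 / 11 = 0.27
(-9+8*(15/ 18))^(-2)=9/ 49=0.18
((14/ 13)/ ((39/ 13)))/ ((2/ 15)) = 35/ 13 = 2.69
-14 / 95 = -0.15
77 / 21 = 11 / 3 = 3.67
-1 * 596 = -596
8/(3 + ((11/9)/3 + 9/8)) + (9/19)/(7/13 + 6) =1.84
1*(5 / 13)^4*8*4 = 20000 / 28561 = 0.70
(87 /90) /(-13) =-29 /390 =-0.07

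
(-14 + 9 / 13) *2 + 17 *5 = 759 / 13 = 58.38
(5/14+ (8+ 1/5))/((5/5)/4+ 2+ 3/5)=1198/399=3.00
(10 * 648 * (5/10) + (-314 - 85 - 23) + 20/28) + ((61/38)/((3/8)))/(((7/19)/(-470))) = -55487/21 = -2642.24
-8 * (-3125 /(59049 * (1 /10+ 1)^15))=25000000000000000000 /246662327155824775899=0.10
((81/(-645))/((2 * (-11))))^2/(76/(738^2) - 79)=-99261369/240658573430000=-0.00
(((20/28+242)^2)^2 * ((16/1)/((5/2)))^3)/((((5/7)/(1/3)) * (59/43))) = 309417235984.21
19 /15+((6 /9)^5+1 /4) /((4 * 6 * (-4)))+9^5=27550490561 /466560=59050.26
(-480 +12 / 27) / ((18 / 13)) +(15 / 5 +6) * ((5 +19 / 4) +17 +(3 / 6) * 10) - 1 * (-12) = -15745 / 324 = -48.60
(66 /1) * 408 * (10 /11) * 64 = 1566720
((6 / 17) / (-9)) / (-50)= 1 / 1275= 0.00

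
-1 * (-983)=983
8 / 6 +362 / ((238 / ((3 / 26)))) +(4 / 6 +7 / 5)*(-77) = -2438451 / 15470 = -157.62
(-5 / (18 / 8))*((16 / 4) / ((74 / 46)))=-1840 / 333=-5.53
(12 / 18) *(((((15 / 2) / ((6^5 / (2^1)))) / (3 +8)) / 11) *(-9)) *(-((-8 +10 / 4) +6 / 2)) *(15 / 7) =-125 / 243936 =-0.00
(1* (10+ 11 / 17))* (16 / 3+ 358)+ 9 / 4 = 789619 / 204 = 3870.68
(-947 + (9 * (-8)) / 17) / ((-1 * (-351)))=-16171 / 5967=-2.71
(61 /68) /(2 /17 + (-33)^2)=61 /74060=0.00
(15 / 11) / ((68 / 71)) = 1.42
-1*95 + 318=223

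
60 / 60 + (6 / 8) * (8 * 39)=235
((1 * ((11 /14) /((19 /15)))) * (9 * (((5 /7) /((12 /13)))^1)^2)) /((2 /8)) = 13.37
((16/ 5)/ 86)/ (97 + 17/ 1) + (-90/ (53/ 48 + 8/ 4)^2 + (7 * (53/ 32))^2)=34846340303551/ 278603013120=125.08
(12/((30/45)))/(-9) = -2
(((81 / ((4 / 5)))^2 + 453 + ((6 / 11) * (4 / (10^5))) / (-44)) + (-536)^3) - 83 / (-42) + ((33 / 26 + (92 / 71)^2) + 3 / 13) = -49308925057499425979 / 320229525000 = -153979946.28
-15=-15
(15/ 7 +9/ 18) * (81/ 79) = 2997/ 1106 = 2.71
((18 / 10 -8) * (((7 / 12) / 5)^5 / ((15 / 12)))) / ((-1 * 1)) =521017 / 4860000000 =0.00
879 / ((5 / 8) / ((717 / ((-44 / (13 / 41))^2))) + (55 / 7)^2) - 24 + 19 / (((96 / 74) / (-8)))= -363569694607 / 2797288890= -129.97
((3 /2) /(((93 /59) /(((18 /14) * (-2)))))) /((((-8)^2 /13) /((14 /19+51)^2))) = -6670292967 /5013568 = -1330.45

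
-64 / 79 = -0.81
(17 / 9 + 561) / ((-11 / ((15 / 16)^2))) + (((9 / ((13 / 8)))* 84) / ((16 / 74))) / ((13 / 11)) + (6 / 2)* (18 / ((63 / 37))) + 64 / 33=9041263799 / 4996992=1809.34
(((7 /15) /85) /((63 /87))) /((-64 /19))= -551 /244800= -0.00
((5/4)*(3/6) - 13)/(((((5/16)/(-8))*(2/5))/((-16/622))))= -6336/311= -20.37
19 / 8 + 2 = 35 / 8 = 4.38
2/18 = 1/9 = 0.11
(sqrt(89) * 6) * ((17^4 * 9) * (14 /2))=31570938 * sqrt(89)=297839633.41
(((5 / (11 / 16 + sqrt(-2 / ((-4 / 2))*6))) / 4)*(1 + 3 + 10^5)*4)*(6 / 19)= -105604224 / 5377 + 153606144*sqrt(6) / 5377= 50335.21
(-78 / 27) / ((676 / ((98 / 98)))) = -1 / 234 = -0.00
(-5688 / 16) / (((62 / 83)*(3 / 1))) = -19671 / 124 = -158.64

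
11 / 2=5.50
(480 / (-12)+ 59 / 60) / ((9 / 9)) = -39.02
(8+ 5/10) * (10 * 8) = 680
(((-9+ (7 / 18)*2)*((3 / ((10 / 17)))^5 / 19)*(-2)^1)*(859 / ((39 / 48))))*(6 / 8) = 3655312517511 / 1543750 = 2367813.78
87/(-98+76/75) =-6525/7274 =-0.90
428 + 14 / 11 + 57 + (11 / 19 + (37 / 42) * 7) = 618245 / 1254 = 493.02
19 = 19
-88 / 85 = -1.04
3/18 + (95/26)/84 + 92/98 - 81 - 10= -457881/5096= -89.85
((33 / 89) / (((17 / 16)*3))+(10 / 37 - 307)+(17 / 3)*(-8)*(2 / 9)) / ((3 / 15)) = -2393345035 / 1511487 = -1583.44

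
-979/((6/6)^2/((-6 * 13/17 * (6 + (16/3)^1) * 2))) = 101816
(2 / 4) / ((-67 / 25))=-25 / 134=-0.19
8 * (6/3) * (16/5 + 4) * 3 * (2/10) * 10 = 3456/5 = 691.20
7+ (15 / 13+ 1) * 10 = 371 / 13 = 28.54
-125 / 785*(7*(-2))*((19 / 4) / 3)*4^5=1702400 / 471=3614.44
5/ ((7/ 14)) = 10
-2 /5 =-0.40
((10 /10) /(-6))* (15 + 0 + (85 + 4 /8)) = -67 /4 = -16.75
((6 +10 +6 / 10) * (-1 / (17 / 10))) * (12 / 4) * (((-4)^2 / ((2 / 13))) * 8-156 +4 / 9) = -1010608 / 51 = -19815.84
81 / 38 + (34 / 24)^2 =4.14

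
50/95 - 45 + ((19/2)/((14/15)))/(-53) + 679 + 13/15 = 268651883/422940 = 635.20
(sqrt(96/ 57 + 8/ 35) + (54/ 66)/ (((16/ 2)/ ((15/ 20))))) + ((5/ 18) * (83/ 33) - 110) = -1038071/ 9504 + 2 * sqrt(211470)/ 665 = -107.84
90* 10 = 900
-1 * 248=-248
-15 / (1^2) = -15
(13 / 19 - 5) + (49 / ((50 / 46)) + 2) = 20313 / 475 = 42.76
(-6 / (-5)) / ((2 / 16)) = 48 / 5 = 9.60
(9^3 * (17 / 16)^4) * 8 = 60886809 / 8192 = 7432.47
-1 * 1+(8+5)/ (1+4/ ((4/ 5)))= 7/ 6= 1.17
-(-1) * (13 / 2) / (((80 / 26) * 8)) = 0.26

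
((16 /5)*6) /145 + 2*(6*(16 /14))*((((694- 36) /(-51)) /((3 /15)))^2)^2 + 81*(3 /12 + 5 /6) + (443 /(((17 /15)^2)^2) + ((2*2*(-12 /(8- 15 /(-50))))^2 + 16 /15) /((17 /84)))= 629421762726254802581 /2650114943100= 237507344.49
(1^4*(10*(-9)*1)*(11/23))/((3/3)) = -43.04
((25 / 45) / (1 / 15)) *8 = 200 / 3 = 66.67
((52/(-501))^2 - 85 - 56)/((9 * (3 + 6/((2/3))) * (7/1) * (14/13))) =-9388769/54216216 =-0.17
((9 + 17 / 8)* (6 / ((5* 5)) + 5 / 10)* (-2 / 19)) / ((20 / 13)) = -42809 / 76000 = -0.56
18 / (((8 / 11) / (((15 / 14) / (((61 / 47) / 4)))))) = 69795 / 854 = 81.73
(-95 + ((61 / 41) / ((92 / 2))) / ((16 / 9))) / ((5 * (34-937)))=409453 / 19463520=0.02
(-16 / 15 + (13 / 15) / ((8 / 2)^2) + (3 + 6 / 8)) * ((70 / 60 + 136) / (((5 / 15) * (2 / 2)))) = 1126.48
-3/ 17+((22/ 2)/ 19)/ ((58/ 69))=9597/ 18734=0.51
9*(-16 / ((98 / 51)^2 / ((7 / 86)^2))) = -0.26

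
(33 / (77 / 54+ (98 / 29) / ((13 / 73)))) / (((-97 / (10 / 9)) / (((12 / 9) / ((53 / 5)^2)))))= -4976400 / 22634059637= -0.00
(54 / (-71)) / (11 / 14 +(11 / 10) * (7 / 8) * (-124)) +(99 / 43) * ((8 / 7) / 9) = 35328704 / 118245743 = 0.30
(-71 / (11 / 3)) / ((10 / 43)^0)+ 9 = -114 / 11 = -10.36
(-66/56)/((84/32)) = -22/49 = -0.45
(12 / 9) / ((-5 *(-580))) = 1 / 2175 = 0.00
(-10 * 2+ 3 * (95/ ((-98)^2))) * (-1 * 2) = 191795/ 4802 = 39.94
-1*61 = -61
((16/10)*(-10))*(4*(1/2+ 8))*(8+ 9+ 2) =-10336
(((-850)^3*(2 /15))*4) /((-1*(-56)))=-122825000 /21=-5848809.52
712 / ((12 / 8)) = 1424 / 3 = 474.67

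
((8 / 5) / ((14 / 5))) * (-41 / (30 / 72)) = -1968 / 35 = -56.23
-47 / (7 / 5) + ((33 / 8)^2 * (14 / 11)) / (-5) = -42451 / 1120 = -37.90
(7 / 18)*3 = 7 / 6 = 1.17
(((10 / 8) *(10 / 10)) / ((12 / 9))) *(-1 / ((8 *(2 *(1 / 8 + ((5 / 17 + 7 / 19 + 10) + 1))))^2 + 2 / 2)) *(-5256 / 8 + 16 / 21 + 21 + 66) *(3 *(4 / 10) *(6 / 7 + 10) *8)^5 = 50358462458521684455456768 / 272880021048998125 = 184544336.61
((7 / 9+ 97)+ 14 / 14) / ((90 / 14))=6223 / 405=15.37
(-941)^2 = 885481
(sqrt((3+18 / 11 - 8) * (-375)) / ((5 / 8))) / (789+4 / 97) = 776 * sqrt(6105) / 841907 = 0.07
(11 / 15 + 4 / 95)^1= 221 / 285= 0.78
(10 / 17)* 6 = 60 / 17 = 3.53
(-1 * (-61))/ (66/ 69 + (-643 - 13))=-0.09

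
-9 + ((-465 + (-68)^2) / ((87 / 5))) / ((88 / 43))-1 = 817625 / 7656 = 106.80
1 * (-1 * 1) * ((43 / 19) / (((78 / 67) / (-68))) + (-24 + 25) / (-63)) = 2057281 / 15561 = 132.21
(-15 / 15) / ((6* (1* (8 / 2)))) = -1 / 24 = -0.04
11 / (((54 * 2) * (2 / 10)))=55 / 108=0.51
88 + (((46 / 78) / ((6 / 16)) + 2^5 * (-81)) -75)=-301559 / 117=-2577.43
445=445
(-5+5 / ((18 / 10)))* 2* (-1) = 40 / 9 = 4.44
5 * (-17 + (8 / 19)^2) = -30365 / 361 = -84.11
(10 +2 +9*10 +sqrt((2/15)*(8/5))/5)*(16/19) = 85.97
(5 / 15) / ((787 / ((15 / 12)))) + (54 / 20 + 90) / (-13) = -7.13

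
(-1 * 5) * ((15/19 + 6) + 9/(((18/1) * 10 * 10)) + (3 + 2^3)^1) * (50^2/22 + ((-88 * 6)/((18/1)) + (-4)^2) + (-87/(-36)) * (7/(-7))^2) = -916846021/100320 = -9139.21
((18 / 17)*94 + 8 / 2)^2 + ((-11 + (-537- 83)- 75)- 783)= 2667279 / 289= 9229.34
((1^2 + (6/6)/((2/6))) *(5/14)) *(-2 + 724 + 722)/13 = 14440/91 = 158.68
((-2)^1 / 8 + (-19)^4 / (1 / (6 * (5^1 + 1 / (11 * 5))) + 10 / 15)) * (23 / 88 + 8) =33030485285 / 21472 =1538305.02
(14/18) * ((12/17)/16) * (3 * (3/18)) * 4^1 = 7/102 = 0.07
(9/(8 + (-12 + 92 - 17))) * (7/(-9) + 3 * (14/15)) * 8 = 728/355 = 2.05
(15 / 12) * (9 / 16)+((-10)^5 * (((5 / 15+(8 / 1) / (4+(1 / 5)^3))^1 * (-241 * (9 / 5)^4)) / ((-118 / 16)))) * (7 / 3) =-117571865443335 / 630592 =-186446807.83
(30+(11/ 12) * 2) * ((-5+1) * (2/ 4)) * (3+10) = -2483/ 3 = -827.67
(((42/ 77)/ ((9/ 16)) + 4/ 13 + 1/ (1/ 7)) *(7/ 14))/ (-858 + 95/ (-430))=-152693/ 31663203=-0.00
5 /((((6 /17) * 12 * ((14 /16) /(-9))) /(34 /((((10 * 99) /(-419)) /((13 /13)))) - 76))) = 760631 /693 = 1097.59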